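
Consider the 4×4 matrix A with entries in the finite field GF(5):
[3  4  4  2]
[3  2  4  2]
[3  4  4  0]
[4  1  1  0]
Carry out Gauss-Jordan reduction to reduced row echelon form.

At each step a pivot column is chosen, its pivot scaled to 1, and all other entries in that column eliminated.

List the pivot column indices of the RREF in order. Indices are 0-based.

step 1: normalize row 0 (÷3) = (1, 3, 3, 4)
  row 1: subtract 3×row0 = (0, 3, 0, 0)
  row 2: subtract 3×row0 = (0, 0, 0, 3)
  row 3: subtract 4×row0 = (0, 4, 4, 4)
step 2: normalize row 1 (÷3) = (0, 1, 0, 0)
  row 0: subtract 3×row1 = (1, 0, 3, 4)
  row 3: subtract 4×row1 = (0, 0, 4, 4)
step 3: exchange rows 2,3
step 3: normalize row 2 (÷4) = (0, 0, 1, 1)
  row 0: subtract 3×row2 = (1, 0, 0, 1)
step 4: normalize row 3 (÷3) = (0, 0, 0, 1)
  row 0: subtract 1×row3 = (1, 0, 0, 0)
  row 2: subtract 1×row3 = (0, 0, 1, 0)

pivot columns: 0, 1, 2, 3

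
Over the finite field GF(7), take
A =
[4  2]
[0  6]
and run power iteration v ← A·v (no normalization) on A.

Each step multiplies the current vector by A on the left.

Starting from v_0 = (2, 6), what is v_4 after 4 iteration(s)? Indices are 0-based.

v_4 = (4, 6)

v_0 = (2, 6).
v_1 = A·v_0 = (6, 1).
v_2 = A·v_1 = (5, 6).
v_3 = A·v_2 = (4, 1).
v_4 = A·v_3 = (4, 6).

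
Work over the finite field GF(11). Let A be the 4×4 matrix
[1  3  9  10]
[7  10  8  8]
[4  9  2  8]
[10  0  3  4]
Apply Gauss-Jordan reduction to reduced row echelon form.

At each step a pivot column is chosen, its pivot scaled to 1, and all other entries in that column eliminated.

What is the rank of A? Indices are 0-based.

rank = 3

step 1: normalize row 0 (÷1) = (1, 3, 9, 10)
  row 1: subtract 7×row0 = (0, 0, 0, 4)
  row 2: subtract 4×row0 = (0, 8, 10, 1)
  row 3: subtract 10×row0 = (0, 3, 1, 3)
step 2: exchange rows 1,2
step 2: normalize row 1 (÷8) = (0, 1, 4, 7)
  row 0: subtract 3×row1 = (1, 0, 8, 0)
  row 3: subtract 3×row1 = (0, 0, 0, 4)
skip col 2 (zero from row 2)
step 3: normalize row 2 (÷4) = (0, 0, 0, 1)
  row 1: subtract 7×row2 = (0, 1, 4, 0)
  row 3: subtract 4×row2 = (0, 0, 0, 0)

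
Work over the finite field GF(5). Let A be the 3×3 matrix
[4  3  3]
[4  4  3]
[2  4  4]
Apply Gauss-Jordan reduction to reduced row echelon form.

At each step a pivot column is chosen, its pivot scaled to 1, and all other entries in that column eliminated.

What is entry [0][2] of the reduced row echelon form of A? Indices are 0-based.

M[0][2] = 2

[1] R0 /= 4  ⇒  (1, 2, 2)
     R1 -= 4·R0  ⇒  (0, 1, 0)
     R2 -= 2·R0  ⇒  (0, 0, 0)
[2] R1 /= 1  ⇒  (0, 1, 0)
     R0 -= 2·R1  ⇒  (1, 0, 2)
column 2 empty below row 2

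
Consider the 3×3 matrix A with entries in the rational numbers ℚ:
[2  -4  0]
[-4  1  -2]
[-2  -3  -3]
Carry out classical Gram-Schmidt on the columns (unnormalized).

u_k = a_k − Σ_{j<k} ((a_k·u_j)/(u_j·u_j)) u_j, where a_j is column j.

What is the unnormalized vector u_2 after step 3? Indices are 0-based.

Step 1: u_0 = a_0 = (2, -4, -2).
Step 2: u_1 = a_1 − (-1/4)·u_0 = (-7/2, 0, -7/2).
Step 3: u_2 = a_2 − (7/12)·u_0 − (3/7)·u_1 = (1/3, 1/3, -1/3).

u_2 = (1/3, 1/3, -1/3)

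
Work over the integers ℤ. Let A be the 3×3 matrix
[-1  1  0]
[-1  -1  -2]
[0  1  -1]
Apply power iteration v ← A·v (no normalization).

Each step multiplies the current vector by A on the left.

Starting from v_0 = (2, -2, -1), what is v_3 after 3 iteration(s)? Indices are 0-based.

v_0 = (2, -2, -1).
v_1 = A·v_0 = (-4, 2, -1).
v_2 = A·v_1 = (6, 4, 3).
v_3 = A·v_2 = (-2, -16, 1).

v_3 = (-2, -16, 1)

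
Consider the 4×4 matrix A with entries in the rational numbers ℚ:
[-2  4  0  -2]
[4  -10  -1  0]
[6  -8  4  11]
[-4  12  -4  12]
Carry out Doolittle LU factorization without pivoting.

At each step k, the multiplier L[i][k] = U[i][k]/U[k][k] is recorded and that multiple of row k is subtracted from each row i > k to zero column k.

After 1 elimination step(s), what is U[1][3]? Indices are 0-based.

U[1][3] = -4

k=0: U[0][0]=-2
  eliminate (1,0): mult=-2, new row 1: (0, -2, -1, -4); set L[1][0]=-2
  eliminate (2,0): mult=-3, new row 2: (0, 4, 4, 5); set L[2][0]=-3
  eliminate (3,0): mult=2, new row 3: (0, 4, -4, 16); set L[3][0]=2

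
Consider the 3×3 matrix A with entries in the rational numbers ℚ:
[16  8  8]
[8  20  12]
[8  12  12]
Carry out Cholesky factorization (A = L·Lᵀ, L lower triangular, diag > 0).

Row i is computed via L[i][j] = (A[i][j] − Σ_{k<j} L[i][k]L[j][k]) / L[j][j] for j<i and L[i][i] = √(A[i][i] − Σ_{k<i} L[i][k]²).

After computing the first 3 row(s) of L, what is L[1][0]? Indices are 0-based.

L[1][0] = 2

Step 1: L[0][0] = √(16) = 4.
  L[1][0] = (8) / L[0][0] = 2.
Step 2: L[1][1] = √(16) = 4.
  L[2][0] = (8) / L[0][0] = 2.
  L[2][1] = (8) / L[1][1] = 2.
Step 3: L[2][2] = √(4) = 2.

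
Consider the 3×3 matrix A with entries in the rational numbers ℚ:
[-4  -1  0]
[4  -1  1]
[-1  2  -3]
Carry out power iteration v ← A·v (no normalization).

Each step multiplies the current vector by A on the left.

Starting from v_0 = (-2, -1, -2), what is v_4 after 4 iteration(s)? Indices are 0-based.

v_4 = (-24, 696, -1257)

v_0 = (-2, -1, -2).
v_1 = A·v_0 = (9, -9, 6).
v_2 = A·v_1 = (-27, 51, -45).
v_3 = A·v_2 = (57, -204, 264).
v_4 = A·v_3 = (-24, 696, -1257).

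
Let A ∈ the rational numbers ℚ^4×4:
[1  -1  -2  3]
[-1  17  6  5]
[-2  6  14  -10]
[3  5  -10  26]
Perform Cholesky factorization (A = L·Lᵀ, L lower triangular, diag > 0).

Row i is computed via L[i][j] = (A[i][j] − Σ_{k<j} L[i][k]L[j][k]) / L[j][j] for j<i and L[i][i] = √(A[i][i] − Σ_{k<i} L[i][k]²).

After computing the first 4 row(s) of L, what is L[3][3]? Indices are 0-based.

L[3][3] = 3

Step 1: L[0][0] = √(1) = 1.
  L[1][0] = (-1) / L[0][0] = -1.
Step 2: L[1][1] = √(16) = 4.
  L[2][0] = (-2) / L[0][0] = -2.
  L[2][1] = (4) / L[1][1] = 1.
Step 3: L[2][2] = √(9) = 3.
  L[3][0] = (3) / L[0][0] = 3.
  L[3][1] = (8) / L[1][1] = 2.
  L[3][2] = (-6) / L[2][2] = -2.
Step 4: L[3][3] = √(9) = 3.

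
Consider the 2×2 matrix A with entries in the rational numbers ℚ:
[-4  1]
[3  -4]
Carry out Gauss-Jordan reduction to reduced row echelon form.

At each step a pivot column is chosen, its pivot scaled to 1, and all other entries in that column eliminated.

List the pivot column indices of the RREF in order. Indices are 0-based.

pivot columns: 0, 1

[1] R0 /= -4  ⇒  (1, -1/4)
     R1 -= 3·R0  ⇒  (0, -13/4)
[2] R1 /= -13/4  ⇒  (0, 1)
     R0 -= -1/4·R1  ⇒  (1, 0)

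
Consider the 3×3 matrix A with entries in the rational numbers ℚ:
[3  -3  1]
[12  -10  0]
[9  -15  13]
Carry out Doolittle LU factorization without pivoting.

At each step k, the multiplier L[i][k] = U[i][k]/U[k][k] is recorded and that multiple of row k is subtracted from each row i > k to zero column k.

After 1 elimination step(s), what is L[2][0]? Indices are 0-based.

k=0: U[0][0]=3
  eliminate (1,0): mult=4, new row 1: (0, 2, -4); set L[1][0]=4
  eliminate (2,0): mult=3, new row 2: (0, -6, 10); set L[2][0]=3

L[2][0] = 3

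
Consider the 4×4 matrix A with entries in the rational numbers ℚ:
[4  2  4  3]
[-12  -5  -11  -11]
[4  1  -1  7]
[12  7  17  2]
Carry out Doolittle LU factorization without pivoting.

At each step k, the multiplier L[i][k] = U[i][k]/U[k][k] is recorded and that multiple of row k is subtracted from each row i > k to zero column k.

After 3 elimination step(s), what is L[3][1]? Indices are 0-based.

[col 0] pivot 4
  R1 -= -3*R0 → (0, 1, 1, -2)  (L[1][0] := -3)
  R2 -= 1*R0 → (0, -1, -5, 4)  (L[2][0] := 1)
  R3 -= 3*R0 → (0, 1, 5, -7)  (L[3][0] := 3)
[col 1] pivot 1
  R2 -= -1*R1 → (0, 0, -4, 2)  (L[2][1] := -1)
  R3 -= 1*R1 → (0, 0, 4, -5)  (L[3][1] := 1)
[col 2] pivot -4
  R3 -= -1*R2 → (0, 0, 0, -3)  (L[3][2] := -1)

L[3][1] = 1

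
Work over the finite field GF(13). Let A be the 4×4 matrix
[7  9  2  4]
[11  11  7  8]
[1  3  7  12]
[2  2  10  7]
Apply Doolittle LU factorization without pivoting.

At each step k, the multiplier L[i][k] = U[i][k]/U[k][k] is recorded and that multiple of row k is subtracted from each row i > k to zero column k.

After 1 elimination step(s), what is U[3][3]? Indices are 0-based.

U[3][3] = 4

Step 1: pivot at (0,0) is 7.
  row1 ← row1 − (9)·row0  ⇒  L[1][0]=9, U row1=(0, 8, 2, 11)
  row2 ← row2 − (2)·row0  ⇒  L[2][0]=2, U row2=(0, 11, 3, 4)
  row3 ← row3 − (4)·row0  ⇒  L[3][0]=4, U row3=(0, 5, 2, 4)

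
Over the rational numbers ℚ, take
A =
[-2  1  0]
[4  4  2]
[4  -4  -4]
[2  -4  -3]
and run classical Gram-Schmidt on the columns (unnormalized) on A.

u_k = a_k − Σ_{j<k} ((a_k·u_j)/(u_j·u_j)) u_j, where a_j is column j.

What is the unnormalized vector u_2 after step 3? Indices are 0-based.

Step 1: u_0 = a_0 = (-2, 4, 4, 2).
Step 2: u_1 = a_1 − (-1/4)·u_0 = (1/2, 5, -3, -7/2).
Step 3: u_2 = a_2 − (-7/20)·u_0 − (65/93)·u_1 = (-488/465, -44/465, -78/155, 68/465).

u_2 = (-488/465, -44/465, -78/155, 68/465)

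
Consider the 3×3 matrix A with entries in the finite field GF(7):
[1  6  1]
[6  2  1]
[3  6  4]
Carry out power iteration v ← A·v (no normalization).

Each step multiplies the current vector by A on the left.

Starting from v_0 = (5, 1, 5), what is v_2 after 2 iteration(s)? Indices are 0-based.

v_2 = (6, 1, 0)

v_0 = (5, 1, 5).
v_1 = A·v_0 = (2, 2, 6).
v_2 = A·v_1 = (6, 1, 0).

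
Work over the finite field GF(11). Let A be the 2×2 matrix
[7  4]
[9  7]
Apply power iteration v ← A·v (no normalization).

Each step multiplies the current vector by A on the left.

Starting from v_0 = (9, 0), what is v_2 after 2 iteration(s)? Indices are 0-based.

v_0 = (9, 0).
v_1 = A·v_0 = (8, 4).
v_2 = A·v_1 = (6, 1).

v_2 = (6, 1)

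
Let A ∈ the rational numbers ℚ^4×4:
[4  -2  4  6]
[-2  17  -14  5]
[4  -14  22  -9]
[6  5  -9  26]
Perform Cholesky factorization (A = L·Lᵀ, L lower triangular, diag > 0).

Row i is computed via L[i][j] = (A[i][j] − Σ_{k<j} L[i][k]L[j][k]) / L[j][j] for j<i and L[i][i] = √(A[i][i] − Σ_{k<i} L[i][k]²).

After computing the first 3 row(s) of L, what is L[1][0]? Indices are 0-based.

L[1][0] = -1

Step 1: L[0][0] = √(4) = 2.
  L[1][0] = (-2) / L[0][0] = -1.
Step 2: L[1][1] = √(16) = 4.
  L[2][0] = (4) / L[0][0] = 2.
  L[2][1] = (-12) / L[1][1] = -3.
Step 3: L[2][2] = √(9) = 3.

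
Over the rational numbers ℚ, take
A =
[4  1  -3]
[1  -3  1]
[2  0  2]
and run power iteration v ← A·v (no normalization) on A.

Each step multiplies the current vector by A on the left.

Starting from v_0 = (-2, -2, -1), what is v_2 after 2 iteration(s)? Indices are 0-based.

v_2 = (-7, -22, -26)

v_0 = (-2, -2, -1).
v_1 = A·v_0 = (-7, 3, -6).
v_2 = A·v_1 = (-7, -22, -26).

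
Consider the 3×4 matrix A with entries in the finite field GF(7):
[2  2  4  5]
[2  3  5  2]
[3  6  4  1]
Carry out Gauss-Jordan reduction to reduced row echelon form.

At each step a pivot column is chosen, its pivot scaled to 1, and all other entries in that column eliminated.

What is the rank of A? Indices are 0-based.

rank = 3

[1] R0 /= 2  ⇒  (1, 1, 2, 6)
     R1 -= 2·R0  ⇒  (0, 1, 1, 4)
     R2 -= 3·R0  ⇒  (0, 3, 5, 4)
[2] R1 /= 1  ⇒  (0, 1, 1, 4)
     R0 -= 1·R1  ⇒  (1, 0, 1, 2)
     R2 -= 3·R1  ⇒  (0, 0, 2, 6)
[3] R2 /= 2  ⇒  (0, 0, 1, 3)
     R0 -= 1·R2  ⇒  (1, 0, 0, 6)
     R1 -= 1·R2  ⇒  (0, 1, 0, 1)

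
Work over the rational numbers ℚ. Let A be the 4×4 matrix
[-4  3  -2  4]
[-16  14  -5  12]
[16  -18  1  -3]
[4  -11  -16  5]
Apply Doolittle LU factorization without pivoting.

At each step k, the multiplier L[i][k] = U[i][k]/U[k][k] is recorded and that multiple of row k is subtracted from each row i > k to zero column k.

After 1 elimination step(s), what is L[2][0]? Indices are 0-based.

Step 1: pivot at (0,0) is -4.
  row1 ← row1 − (4)·row0  ⇒  L[1][0]=4, U row1=(0, 2, 3, -4)
  row2 ← row2 − (-4)·row0  ⇒  L[2][0]=-4, U row2=(0, -6, -7, 13)
  row3 ← row3 − (-1)·row0  ⇒  L[3][0]=-1, U row3=(0, -8, -18, 9)

L[2][0] = -4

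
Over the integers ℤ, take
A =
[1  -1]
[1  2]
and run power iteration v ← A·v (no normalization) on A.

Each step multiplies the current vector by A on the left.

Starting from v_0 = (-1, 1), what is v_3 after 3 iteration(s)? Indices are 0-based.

v_3 = (-3, -3)

v_0 = (-1, 1).
v_1 = A·v_0 = (-2, 1).
v_2 = A·v_1 = (-3, 0).
v_3 = A·v_2 = (-3, -3).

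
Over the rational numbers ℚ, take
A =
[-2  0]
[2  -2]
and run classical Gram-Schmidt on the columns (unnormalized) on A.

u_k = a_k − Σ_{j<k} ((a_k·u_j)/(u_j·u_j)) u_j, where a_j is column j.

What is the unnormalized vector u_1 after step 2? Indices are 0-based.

u_1 = (-1, -1)

Step 1: u_0 = a_0 = (-2, 2).
Step 2: u_1 = a_1 − (-1/2)·u_0 = (-1, -1).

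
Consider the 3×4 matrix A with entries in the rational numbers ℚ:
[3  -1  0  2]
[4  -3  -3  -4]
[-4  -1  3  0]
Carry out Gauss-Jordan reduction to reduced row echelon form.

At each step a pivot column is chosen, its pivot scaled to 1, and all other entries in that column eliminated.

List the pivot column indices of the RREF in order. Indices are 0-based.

step 1: normalize row 0 (÷3) = (1, -1/3, 0, 2/3)
  row 1: subtract 4×row0 = (0, -5/3, -3, -20/3)
  row 2: subtract -4×row0 = (0, -7/3, 3, 8/3)
step 2: normalize row 1 (÷-5/3) = (0, 1, 9/5, 4)
  row 0: subtract -1/3×row1 = (1, 0, 3/5, 2)
  row 2: subtract -7/3×row1 = (0, 0, 36/5, 12)
step 3: normalize row 2 (÷36/5) = (0, 0, 1, 5/3)
  row 0: subtract 3/5×row2 = (1, 0, 0, 1)
  row 1: subtract 9/5×row2 = (0, 1, 0, 1)

pivot columns: 0, 1, 2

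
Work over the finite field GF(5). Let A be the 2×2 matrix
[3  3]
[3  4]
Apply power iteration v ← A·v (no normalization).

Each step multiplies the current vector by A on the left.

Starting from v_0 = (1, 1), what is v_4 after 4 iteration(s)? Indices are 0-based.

v_4 = (3, 4)

v_0 = (1, 1).
v_1 = A·v_0 = (1, 2).
v_2 = A·v_1 = (4, 1).
v_3 = A·v_2 = (0, 1).
v_4 = A·v_3 = (3, 4).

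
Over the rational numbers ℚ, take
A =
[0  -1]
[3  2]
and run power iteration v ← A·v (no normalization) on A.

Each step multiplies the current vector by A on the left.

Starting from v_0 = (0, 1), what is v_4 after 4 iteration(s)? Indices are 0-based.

v_0 = (0, 1).
v_1 = A·v_0 = (-1, 2).
v_2 = A·v_1 = (-2, 1).
v_3 = A·v_2 = (-1, -4).
v_4 = A·v_3 = (4, -11).

v_4 = (4, -11)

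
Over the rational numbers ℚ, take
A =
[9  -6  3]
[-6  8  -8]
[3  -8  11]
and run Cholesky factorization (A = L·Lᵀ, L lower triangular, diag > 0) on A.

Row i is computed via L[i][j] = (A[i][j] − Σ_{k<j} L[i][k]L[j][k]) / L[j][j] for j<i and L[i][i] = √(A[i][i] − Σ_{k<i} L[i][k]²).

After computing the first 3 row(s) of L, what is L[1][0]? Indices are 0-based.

L[1][0] = -2

Step 1: L[0][0] = √(9) = 3.
  L[1][0] = (-6) / L[0][0] = -2.
Step 2: L[1][1] = √(4) = 2.
  L[2][0] = (3) / L[0][0] = 1.
  L[2][1] = (-6) / L[1][1] = -3.
Step 3: L[2][2] = √(1) = 1.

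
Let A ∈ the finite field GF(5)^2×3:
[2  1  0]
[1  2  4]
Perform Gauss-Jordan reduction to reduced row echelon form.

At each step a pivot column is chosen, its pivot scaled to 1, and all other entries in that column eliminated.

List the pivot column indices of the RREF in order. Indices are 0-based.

pivot columns: 0, 1

step 1: normalize row 0 (÷2) = (1, 3, 0)
  row 1: subtract 1×row0 = (0, 4, 4)
step 2: normalize row 1 (÷4) = (0, 1, 1)
  row 0: subtract 3×row1 = (1, 0, 2)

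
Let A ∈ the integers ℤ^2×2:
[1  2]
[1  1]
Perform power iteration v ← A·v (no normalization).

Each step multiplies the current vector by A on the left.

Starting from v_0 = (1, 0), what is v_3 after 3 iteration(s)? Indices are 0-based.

v_0 = (1, 0).
v_1 = A·v_0 = (1, 1).
v_2 = A·v_1 = (3, 2).
v_3 = A·v_2 = (7, 5).

v_3 = (7, 5)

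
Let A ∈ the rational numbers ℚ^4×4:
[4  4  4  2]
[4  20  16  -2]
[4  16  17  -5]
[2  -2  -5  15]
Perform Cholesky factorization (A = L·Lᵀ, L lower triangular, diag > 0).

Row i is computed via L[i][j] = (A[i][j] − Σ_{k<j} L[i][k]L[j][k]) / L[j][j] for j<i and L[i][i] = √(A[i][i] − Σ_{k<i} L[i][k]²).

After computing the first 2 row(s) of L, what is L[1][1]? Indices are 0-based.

Step 1: L[0][0] = √(4) = 2.
  L[1][0] = (4) / L[0][0] = 2.
Step 2: L[1][1] = √(16) = 4.

L[1][1] = 4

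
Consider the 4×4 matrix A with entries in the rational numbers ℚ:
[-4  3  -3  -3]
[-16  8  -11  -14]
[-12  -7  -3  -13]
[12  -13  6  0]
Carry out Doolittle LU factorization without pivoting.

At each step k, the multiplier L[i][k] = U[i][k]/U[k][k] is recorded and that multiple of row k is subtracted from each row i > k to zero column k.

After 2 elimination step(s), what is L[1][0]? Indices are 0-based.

k=0: U[0][0]=-4
  eliminate (1,0): mult=4, new row 1: (0, -4, 1, -2); set L[1][0]=4
  eliminate (2,0): mult=3, new row 2: (0, -16, 6, -4); set L[2][0]=3
  eliminate (3,0): mult=-3, new row 3: (0, -4, -3, -9); set L[3][0]=-3
k=1: U[1][1]=-4
  eliminate (2,1): mult=4, new row 2: (0, 0, 2, 4); set L[2][1]=4
  eliminate (3,1): mult=1, new row 3: (0, 0, -4, -7); set L[3][1]=1

L[1][0] = 4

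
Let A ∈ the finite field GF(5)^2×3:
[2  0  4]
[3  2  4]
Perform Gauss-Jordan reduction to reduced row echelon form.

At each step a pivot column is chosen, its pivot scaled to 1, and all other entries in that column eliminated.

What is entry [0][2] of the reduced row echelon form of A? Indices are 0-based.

[1] R0 /= 2  ⇒  (1, 0, 2)
     R1 -= 3·R0  ⇒  (0, 2, 3)
[2] R1 /= 2  ⇒  (0, 1, 4)

M[0][2] = 2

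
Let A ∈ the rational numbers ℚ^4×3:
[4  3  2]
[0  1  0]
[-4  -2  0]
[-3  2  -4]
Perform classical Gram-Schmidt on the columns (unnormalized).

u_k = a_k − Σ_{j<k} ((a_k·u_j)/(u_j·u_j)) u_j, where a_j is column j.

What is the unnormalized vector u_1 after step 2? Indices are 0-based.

Step 1: u_0 = a_0 = (4, 0, -4, -3).
Step 2: u_1 = a_1 − (14/41)·u_0 = (67/41, 1, -26/41, 124/41).

u_1 = (67/41, 1, -26/41, 124/41)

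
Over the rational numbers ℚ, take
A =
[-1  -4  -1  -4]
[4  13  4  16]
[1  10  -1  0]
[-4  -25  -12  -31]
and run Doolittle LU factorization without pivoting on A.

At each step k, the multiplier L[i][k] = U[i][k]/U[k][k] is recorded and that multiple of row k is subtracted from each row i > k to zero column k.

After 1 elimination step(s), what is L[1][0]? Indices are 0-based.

L[1][0] = -4

Step 1: pivot at (0,0) is -1.
  row1 ← row1 − (-4)·row0  ⇒  L[1][0]=-4, U row1=(0, -3, 0, 0)
  row2 ← row2 − (-1)·row0  ⇒  L[2][0]=-1, U row2=(0, 6, -2, -4)
  row3 ← row3 − (4)·row0  ⇒  L[3][0]=4, U row3=(0, -9, -8, -15)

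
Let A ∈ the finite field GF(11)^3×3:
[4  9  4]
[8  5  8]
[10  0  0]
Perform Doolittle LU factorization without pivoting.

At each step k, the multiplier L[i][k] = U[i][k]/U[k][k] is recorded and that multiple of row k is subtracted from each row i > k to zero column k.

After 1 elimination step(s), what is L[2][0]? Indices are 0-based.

Step 1: pivot at (0,0) is 4.
  row1 ← row1 − (2)·row0  ⇒  L[1][0]=2, U row1=(0, 9, 0)
  row2 ← row2 − (8)·row0  ⇒  L[2][0]=8, U row2=(0, 5, 1)

L[2][0] = 8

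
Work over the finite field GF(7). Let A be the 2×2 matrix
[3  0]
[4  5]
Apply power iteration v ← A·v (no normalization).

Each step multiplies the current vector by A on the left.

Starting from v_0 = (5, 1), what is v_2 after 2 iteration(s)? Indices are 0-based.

v_2 = (3, 3)

v_0 = (5, 1).
v_1 = A·v_0 = (1, 4).
v_2 = A·v_1 = (3, 3).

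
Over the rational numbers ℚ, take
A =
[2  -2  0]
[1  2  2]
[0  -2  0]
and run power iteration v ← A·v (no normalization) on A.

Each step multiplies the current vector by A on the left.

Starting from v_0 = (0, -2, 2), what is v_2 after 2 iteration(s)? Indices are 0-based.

v_2 = (8, 12, 0)

v_0 = (0, -2, 2).
v_1 = A·v_0 = (4, 0, 4).
v_2 = A·v_1 = (8, 12, 0).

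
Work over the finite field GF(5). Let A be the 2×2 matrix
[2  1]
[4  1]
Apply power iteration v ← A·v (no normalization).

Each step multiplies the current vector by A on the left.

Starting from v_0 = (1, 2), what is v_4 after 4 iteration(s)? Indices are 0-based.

v_4 = (3, 3)

v_0 = (1, 2).
v_1 = A·v_0 = (4, 1).
v_2 = A·v_1 = (4, 2).
v_3 = A·v_2 = (0, 3).
v_4 = A·v_3 = (3, 3).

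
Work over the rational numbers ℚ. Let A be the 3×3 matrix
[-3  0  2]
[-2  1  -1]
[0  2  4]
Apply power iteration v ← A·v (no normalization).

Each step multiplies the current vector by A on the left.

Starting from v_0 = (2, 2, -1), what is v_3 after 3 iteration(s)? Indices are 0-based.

v_0 = (2, 2, -1).
v_1 = A·v_0 = (-8, -1, 0).
v_2 = A·v_1 = (24, 15, -2).
v_3 = A·v_2 = (-76, -31, 22).

v_3 = (-76, -31, 22)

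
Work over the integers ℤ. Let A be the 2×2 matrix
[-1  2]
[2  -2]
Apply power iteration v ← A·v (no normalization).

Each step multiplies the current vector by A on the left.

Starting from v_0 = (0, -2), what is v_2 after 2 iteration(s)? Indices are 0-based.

v_2 = (12, -16)

v_0 = (0, -2).
v_1 = A·v_0 = (-4, 4).
v_2 = A·v_1 = (12, -16).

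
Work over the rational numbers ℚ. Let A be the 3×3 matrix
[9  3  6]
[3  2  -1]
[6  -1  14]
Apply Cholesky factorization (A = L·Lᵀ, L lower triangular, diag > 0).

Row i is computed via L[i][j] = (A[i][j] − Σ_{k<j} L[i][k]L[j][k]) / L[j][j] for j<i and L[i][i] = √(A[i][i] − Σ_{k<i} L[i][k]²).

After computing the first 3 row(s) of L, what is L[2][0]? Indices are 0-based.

L[2][0] = 2

Step 1: L[0][0] = √(9) = 3.
  L[1][0] = (3) / L[0][0] = 1.
Step 2: L[1][1] = √(1) = 1.
  L[2][0] = (6) / L[0][0] = 2.
  L[2][1] = (-3) / L[1][1] = -3.
Step 3: L[2][2] = √(1) = 1.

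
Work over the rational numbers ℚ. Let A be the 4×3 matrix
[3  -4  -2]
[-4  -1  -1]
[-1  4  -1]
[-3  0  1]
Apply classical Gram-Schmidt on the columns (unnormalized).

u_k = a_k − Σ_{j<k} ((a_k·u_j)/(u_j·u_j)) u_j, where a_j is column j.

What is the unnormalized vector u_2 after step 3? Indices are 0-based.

u_2 = (-1298/1011, -1172/1011, -1591/1011, 265/337)

Step 1: u_0 = a_0 = (3, -4, -1, -3).
Step 2: u_1 = a_1 − (-12/35)·u_0 = (-104/35, -83/35, 128/35, -36/35).
Step 3: u_2 = a_2 − (-4/35)·u_0 − (127/1011)·u_1 = (-1298/1011, -1172/1011, -1591/1011, 265/337).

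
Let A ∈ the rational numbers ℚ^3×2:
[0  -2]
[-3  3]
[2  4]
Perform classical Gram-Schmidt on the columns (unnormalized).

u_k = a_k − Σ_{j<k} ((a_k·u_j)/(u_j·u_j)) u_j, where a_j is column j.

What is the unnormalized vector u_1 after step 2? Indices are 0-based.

u_1 = (-2, 36/13, 54/13)

Step 1: u_0 = a_0 = (0, -3, 2).
Step 2: u_1 = a_1 − (-1/13)·u_0 = (-2, 36/13, 54/13).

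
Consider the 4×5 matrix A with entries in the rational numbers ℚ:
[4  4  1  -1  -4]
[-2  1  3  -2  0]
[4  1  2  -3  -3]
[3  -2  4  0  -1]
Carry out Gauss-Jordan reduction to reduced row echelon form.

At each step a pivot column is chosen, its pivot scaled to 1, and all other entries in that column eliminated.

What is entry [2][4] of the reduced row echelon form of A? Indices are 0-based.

pivot(0,0)=4: scale R0 → (1, 1, 1/4, -1/4, -1)
  clear (1,0): R1 −= (-2)R0 → (0, 3, 7/2, -5/2, -2)
  clear (2,0): R2 −= (4)R0 → (0, -3, 1, -2, 1)
  clear (3,0): R3 −= (3)R0 → (0, -5, 13/4, 3/4, 2)
pivot(1,1)=3: scale R1 → (0, 1, 7/6, -5/6, -2/3)
  clear (0,1): R0 −= (1)R1 → (1, 0, -11/12, 7/12, -1/3)
  clear (2,1): R2 −= (-3)R1 → (0, 0, 9/2, -9/2, -1)
  clear (3,1): R3 −= (-5)R1 → (0, 0, 109/12, -41/12, -4/3)
pivot(2,2)=9/2: scale R2 → (0, 0, 1, -1, -2/9)
  clear (0,2): R0 −= (-11/12)R2 → (1, 0, 0, -1/3, -29/54)
  clear (1,2): R1 −= (7/6)R2 → (0, 1, 0, 1/3, -11/27)
  clear (3,2): R3 −= (109/12)R2 → (0, 0, 0, 17/3, 37/54)
pivot(3,3)=17/3: scale R3 → (0, 0, 0, 1, 37/306)
  clear (0,3): R0 −= (-1/3)R3 → (1, 0, 0, 0, -76/153)
  clear (1,3): R1 −= (1/3)R3 → (0, 1, 0, 0, -137/306)
  clear (2,3): R2 −= (-1)R3 → (0, 0, 1, 0, -31/306)

M[2][4] = -31/306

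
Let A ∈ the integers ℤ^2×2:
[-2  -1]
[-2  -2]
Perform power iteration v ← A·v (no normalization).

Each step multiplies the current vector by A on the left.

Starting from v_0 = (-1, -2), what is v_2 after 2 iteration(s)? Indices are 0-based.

v_0 = (-1, -2).
v_1 = A·v_0 = (4, 6).
v_2 = A·v_1 = (-14, -20).

v_2 = (-14, -20)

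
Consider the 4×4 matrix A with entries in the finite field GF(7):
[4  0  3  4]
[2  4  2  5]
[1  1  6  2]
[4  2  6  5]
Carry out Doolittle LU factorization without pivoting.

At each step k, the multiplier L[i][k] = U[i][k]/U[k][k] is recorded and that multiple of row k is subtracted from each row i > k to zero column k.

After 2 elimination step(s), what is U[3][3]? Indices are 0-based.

[col 0] pivot 4
  R1 -= 4*R0 → (0, 4, 4, 3)  (L[1][0] := 4)
  R2 -= 2*R0 → (0, 1, 0, 1)  (L[2][0] := 2)
  R3 -= 1*R0 → (0, 2, 3, 1)  (L[3][0] := 1)
[col 1] pivot 4
  R2 -= 2*R1 → (0, 0, 6, 2)  (L[2][1] := 2)
  R3 -= 4*R1 → (0, 0, 1, 3)  (L[3][1] := 4)

U[3][3] = 3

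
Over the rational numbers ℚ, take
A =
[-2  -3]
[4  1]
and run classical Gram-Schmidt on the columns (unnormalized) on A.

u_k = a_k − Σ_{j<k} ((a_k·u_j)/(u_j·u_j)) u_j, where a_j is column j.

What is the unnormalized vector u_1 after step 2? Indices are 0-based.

u_1 = (-2, -1)

Step 1: u_0 = a_0 = (-2, 4).
Step 2: u_1 = a_1 − (1/2)·u_0 = (-2, -1).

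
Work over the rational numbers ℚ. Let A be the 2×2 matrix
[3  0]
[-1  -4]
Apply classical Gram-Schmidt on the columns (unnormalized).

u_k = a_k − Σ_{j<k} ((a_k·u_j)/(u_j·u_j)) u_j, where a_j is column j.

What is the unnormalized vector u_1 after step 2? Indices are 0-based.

u_1 = (-6/5, -18/5)

Step 1: u_0 = a_0 = (3, -1).
Step 2: u_1 = a_1 − (2/5)·u_0 = (-6/5, -18/5).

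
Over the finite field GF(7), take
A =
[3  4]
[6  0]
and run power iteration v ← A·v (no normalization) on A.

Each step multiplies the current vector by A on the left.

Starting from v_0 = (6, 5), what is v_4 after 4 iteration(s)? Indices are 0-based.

v_4 = (1, 1)

v_0 = (6, 5).
v_1 = A·v_0 = (3, 1).
v_2 = A·v_1 = (6, 4).
v_3 = A·v_2 = (6, 1).
v_4 = A·v_3 = (1, 1).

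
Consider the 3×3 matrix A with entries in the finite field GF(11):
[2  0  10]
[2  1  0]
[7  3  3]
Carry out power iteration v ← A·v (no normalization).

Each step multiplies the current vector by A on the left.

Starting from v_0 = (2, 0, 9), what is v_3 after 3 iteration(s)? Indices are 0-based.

v_3 = (7, 2, 2)

v_0 = (2, 0, 9).
v_1 = A·v_0 = (6, 4, 8).
v_2 = A·v_1 = (4, 5, 1).
v_3 = A·v_2 = (7, 2, 2).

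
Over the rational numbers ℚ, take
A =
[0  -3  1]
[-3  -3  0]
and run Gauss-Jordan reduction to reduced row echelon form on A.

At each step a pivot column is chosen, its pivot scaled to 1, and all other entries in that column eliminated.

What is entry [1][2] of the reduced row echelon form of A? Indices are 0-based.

M[1][2] = -1/3

[1] R0 <-> R1
[1] R0 /= -3  ⇒  (1, 1, 0)
[2] R1 /= -3  ⇒  (0, 1, -1/3)
     R0 -= 1·R1  ⇒  (1, 0, 1/3)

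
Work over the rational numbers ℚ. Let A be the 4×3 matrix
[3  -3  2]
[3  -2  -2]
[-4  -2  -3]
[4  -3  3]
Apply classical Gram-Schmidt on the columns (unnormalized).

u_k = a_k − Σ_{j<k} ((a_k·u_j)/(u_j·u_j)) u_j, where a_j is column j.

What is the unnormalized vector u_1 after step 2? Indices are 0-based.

Step 1: u_0 = a_0 = (3, 3, -4, 4).
Step 2: u_1 = a_1 − (-19/50)·u_0 = (-93/50, -43/50, -88/25, -37/25).

u_1 = (-93/50, -43/50, -88/25, -37/25)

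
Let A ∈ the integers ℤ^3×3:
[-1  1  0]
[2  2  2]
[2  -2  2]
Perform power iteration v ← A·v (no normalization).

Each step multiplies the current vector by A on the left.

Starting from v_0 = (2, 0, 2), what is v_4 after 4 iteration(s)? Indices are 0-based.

v_0 = (2, 0, 2).
v_1 = A·v_0 = (-2, 8, 8).
v_2 = A·v_1 = (10, 28, -4).
v_3 = A·v_2 = (18, 68, -44).
v_4 = A·v_3 = (50, 84, -188).

v_4 = (50, 84, -188)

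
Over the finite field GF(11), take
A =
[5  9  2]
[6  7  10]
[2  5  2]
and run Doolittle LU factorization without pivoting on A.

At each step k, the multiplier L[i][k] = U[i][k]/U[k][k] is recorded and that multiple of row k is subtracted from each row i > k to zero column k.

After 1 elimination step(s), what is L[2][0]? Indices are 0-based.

L[2][0] = 7

Step 1: pivot at (0,0) is 5.
  row1 ← row1 − (10)·row0  ⇒  L[1][0]=10, U row1=(0, 5, 1)
  row2 ← row2 − (7)·row0  ⇒  L[2][0]=7, U row2=(0, 8, 10)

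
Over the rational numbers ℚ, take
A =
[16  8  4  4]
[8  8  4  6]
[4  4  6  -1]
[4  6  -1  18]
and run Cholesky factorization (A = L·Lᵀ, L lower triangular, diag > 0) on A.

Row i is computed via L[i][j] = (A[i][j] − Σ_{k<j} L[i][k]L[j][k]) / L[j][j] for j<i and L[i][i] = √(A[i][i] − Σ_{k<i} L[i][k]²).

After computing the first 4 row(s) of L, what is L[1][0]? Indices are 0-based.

Step 1: L[0][0] = √(16) = 4.
  L[1][0] = (8) / L[0][0] = 2.
Step 2: L[1][1] = √(4) = 2.
  L[2][0] = (4) / L[0][0] = 1.
  L[2][1] = (2) / L[1][1] = 1.
Step 3: L[2][2] = √(4) = 2.
  L[3][0] = (4) / L[0][0] = 1.
  L[3][1] = (4) / L[1][1] = 2.
  L[3][2] = (-4) / L[2][2] = -2.
Step 4: L[3][3] = √(9) = 3.

L[1][0] = 2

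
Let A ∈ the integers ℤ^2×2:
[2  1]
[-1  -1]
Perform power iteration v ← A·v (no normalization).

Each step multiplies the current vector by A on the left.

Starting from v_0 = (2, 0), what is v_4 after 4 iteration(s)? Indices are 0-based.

v_0 = (2, 0).
v_1 = A·v_0 = (4, -2).
v_2 = A·v_1 = (6, -2).
v_3 = A·v_2 = (10, -4).
v_4 = A·v_3 = (16, -6).

v_4 = (16, -6)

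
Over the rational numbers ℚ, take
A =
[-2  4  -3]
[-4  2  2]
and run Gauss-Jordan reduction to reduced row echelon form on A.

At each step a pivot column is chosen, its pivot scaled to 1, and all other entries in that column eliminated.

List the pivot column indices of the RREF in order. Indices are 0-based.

pivot columns: 0, 1

step 1: normalize row 0 (÷-2) = (1, -2, 3/2)
  row 1: subtract -4×row0 = (0, -6, 8)
step 2: normalize row 1 (÷-6) = (0, 1, -4/3)
  row 0: subtract -2×row1 = (1, 0, -7/6)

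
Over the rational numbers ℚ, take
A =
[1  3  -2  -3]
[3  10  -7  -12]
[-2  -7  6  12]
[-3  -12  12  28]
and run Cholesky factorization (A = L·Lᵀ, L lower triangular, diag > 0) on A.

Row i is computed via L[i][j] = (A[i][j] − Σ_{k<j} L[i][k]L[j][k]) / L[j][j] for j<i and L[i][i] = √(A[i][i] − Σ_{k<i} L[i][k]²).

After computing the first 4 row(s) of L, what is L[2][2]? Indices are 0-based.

L[2][2] = 1

Step 1: L[0][0] = √(1) = 1.
  L[1][0] = (3) / L[0][0] = 3.
Step 2: L[1][1] = √(1) = 1.
  L[2][0] = (-2) / L[0][0] = -2.
  L[2][1] = (-1) / L[1][1] = -1.
Step 3: L[2][2] = √(1) = 1.
  L[3][0] = (-3) / L[0][0] = -3.
  L[3][1] = (-3) / L[1][1] = -3.
  L[3][2] = (3) / L[2][2] = 3.
Step 4: L[3][3] = √(1) = 1.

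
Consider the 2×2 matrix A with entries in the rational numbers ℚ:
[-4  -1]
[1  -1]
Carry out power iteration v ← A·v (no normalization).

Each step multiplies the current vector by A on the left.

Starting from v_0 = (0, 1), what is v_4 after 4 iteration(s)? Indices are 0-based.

v_4 = (75, -25)

v_0 = (0, 1).
v_1 = A·v_0 = (-1, -1).
v_2 = A·v_1 = (5, 0).
v_3 = A·v_2 = (-20, 5).
v_4 = A·v_3 = (75, -25).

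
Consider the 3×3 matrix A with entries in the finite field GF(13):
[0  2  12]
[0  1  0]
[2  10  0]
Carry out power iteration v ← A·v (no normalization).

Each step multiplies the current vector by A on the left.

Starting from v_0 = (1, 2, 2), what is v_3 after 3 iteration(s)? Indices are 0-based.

v_0 = (1, 2, 2).
v_1 = A·v_0 = (2, 2, 9).
v_2 = A·v_1 = (8, 2, 11).
v_3 = A·v_2 = (6, 2, 10).

v_3 = (6, 2, 10)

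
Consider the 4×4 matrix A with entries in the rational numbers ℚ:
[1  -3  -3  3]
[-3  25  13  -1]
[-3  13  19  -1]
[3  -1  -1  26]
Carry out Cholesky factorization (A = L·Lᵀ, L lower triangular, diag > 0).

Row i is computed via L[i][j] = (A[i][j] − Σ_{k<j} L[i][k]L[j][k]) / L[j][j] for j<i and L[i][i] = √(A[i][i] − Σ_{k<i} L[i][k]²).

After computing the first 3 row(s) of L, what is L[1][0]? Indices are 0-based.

L[1][0] = -3

Step 1: L[0][0] = √(1) = 1.
  L[1][0] = (-3) / L[0][0] = -3.
Step 2: L[1][1] = √(16) = 4.
  L[2][0] = (-3) / L[0][0] = -3.
  L[2][1] = (4) / L[1][1] = 1.
Step 3: L[2][2] = √(9) = 3.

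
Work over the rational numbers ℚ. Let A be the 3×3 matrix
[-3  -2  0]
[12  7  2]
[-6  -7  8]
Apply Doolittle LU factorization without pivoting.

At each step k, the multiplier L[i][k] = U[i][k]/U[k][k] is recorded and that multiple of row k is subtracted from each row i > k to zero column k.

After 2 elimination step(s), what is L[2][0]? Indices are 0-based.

L[2][0] = 2

[col 0] pivot -3
  R1 -= -4*R0 → (0, -1, 2)  (L[1][0] := -4)
  R2 -= 2*R0 → (0, -3, 8)  (L[2][0] := 2)
[col 1] pivot -1
  R2 -= 3*R1 → (0, 0, 2)  (L[2][1] := 3)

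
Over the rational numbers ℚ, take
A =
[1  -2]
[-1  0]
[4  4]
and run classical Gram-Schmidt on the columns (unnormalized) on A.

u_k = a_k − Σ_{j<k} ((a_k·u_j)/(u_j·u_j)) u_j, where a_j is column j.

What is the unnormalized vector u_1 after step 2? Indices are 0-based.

Step 1: u_0 = a_0 = (1, -1, 4).
Step 2: u_1 = a_1 − (7/9)·u_0 = (-25/9, 7/9, 8/9).

u_1 = (-25/9, 7/9, 8/9)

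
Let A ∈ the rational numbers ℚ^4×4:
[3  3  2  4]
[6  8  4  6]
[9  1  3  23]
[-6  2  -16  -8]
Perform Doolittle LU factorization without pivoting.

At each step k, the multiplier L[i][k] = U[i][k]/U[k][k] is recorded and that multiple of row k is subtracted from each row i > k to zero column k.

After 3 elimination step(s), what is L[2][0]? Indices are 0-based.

L[2][0] = 3

[col 0] pivot 3
  R1 -= 2*R0 → (0, 2, 0, -2)  (L[1][0] := 2)
  R2 -= 3*R0 → (0, -8, -3, 11)  (L[2][0] := 3)
  R3 -= -2*R0 → (0, 8, -12, 0)  (L[3][0] := -2)
[col 1] pivot 2
  R2 -= -4*R1 → (0, 0, -3, 3)  (L[2][1] := -4)
  R3 -= 4*R1 → (0, 0, -12, 8)  (L[3][1] := 4)
[col 2] pivot -3
  R3 -= 4*R2 → (0, 0, 0, -4)  (L[3][2] := 4)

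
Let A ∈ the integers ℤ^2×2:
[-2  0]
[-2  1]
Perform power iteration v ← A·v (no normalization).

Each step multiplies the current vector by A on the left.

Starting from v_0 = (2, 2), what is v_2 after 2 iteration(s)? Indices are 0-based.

v_0 = (2, 2).
v_1 = A·v_0 = (-4, -2).
v_2 = A·v_1 = (8, 6).

v_2 = (8, 6)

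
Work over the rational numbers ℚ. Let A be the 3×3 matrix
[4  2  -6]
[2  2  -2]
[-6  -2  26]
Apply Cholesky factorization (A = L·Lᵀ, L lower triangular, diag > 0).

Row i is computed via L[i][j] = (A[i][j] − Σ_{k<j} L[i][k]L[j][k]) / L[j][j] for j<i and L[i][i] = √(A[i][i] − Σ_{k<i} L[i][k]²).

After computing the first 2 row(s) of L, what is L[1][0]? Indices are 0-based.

Step 1: L[0][0] = √(4) = 2.
  L[1][0] = (2) / L[0][0] = 1.
Step 2: L[1][1] = √(1) = 1.

L[1][0] = 1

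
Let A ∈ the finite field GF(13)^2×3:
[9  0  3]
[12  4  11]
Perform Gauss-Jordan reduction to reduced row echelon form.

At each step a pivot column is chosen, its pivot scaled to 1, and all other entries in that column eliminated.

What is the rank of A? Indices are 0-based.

rank = 2

pivot(0,0)=9: scale R0 → (1, 0, 9)
  clear (1,0): R1 −= (12)R0 → (0, 4, 7)
pivot(1,1)=4: scale R1 → (0, 1, 5)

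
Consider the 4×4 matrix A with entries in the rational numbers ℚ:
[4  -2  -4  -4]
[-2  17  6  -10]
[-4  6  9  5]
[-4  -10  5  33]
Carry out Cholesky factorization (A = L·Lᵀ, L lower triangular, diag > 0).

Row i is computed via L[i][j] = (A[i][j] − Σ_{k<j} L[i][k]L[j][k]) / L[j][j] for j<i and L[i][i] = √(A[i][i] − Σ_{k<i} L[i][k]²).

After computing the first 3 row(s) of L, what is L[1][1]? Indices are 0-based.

L[1][1] = 4

Step 1: L[0][0] = √(4) = 2.
  L[1][0] = (-2) / L[0][0] = -1.
Step 2: L[1][1] = √(16) = 4.
  L[2][0] = (-4) / L[0][0] = -2.
  L[2][1] = (4) / L[1][1] = 1.
Step 3: L[2][2] = √(4) = 2.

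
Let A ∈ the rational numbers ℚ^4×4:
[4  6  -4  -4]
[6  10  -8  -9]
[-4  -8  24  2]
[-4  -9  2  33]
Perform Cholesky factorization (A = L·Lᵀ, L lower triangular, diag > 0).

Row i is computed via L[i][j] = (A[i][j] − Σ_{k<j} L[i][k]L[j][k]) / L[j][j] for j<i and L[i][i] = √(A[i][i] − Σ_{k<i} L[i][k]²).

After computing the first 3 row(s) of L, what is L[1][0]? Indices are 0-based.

L[1][0] = 3

Step 1: L[0][0] = √(4) = 2.
  L[1][0] = (6) / L[0][0] = 3.
Step 2: L[1][1] = √(1) = 1.
  L[2][0] = (-4) / L[0][0] = -2.
  L[2][1] = (-2) / L[1][1] = -2.
Step 3: L[2][2] = √(16) = 4.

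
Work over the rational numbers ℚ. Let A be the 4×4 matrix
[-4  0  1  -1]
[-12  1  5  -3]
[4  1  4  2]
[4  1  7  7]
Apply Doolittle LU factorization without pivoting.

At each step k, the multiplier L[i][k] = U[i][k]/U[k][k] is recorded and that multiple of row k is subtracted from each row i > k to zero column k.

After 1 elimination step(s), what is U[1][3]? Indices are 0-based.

[col 0] pivot -4
  R1 -= 3*R0 → (0, 1, 2, 0)  (L[1][0] := 3)
  R2 -= -1*R0 → (0, 1, 5, 1)  (L[2][0] := -1)
  R3 -= -1*R0 → (0, 1, 8, 6)  (L[3][0] := -1)

U[1][3] = 0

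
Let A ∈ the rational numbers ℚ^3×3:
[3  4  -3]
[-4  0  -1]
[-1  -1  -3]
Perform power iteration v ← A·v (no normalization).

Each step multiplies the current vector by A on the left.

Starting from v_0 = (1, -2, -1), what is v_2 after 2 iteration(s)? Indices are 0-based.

v_2 = (-30, 4, -7)

v_0 = (1, -2, -1).
v_1 = A·v_0 = (-2, -3, 4).
v_2 = A·v_1 = (-30, 4, -7).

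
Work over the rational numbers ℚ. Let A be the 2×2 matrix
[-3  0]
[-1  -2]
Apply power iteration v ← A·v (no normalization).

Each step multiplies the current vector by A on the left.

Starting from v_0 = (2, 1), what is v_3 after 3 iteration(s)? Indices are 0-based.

v_0 = (2, 1).
v_1 = A·v_0 = (-6, -4).
v_2 = A·v_1 = (18, 14).
v_3 = A·v_2 = (-54, -46).

v_3 = (-54, -46)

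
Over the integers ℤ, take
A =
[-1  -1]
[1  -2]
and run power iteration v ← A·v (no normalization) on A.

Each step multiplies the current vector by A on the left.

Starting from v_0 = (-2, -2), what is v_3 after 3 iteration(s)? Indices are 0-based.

v_0 = (-2, -2).
v_1 = A·v_0 = (4, 2).
v_2 = A·v_1 = (-6, 0).
v_3 = A·v_2 = (6, -6).

v_3 = (6, -6)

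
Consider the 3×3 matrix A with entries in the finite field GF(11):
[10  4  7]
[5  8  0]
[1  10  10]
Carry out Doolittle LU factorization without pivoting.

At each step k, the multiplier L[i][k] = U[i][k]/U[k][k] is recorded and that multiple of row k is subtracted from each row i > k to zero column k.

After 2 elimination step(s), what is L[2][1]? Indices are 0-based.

L[2][1] = 6

k=0: U[0][0]=10
  eliminate (1,0): mult=6, new row 1: (0, 6, 2); set L[1][0]=6
  eliminate (2,0): mult=10, new row 2: (0, 3, 6); set L[2][0]=10
k=1: U[1][1]=6
  eliminate (2,1): mult=6, new row 2: (0, 0, 5); set L[2][1]=6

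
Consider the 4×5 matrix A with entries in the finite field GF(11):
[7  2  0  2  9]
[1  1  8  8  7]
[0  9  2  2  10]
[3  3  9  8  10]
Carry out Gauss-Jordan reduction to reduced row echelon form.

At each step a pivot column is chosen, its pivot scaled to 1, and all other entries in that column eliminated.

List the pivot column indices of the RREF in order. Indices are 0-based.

pivot columns: 0, 1, 2, 3

step 1: normalize row 0 (÷7) = (1, 5, 0, 5, 6)
  row 1: subtract 1×row0 = (0, 7, 8, 3, 1)
  row 3: subtract 3×row0 = (0, 10, 9, 4, 3)
step 2: normalize row 1 (÷7) = (0, 1, 9, 2, 8)
  row 0: subtract 5×row1 = (1, 0, 10, 6, 10)
  row 2: subtract 9×row1 = (0, 0, 9, 6, 4)
  row 3: subtract 10×row1 = (0, 0, 7, 6, 0)
step 3: normalize row 2 (÷9) = (0, 0, 1, 8, 9)
  row 0: subtract 10×row2 = (1, 0, 0, 3, 8)
  row 1: subtract 9×row2 = (0, 1, 0, 7, 4)
  row 3: subtract 7×row2 = (0, 0, 0, 5, 3)
step 4: normalize row 3 (÷5) = (0, 0, 0, 1, 5)
  row 0: subtract 3×row3 = (1, 0, 0, 0, 4)
  row 1: subtract 7×row3 = (0, 1, 0, 0, 2)
  row 2: subtract 8×row3 = (0, 0, 1, 0, 2)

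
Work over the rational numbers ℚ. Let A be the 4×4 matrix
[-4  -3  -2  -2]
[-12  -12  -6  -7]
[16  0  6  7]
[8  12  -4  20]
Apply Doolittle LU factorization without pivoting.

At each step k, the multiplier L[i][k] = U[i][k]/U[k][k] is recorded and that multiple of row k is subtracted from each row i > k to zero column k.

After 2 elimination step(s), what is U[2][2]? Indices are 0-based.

U[2][2] = -2

k=0: U[0][0]=-4
  eliminate (1,0): mult=3, new row 1: (0, -3, 0, -1); set L[1][0]=3
  eliminate (2,0): mult=-4, new row 2: (0, -12, -2, -1); set L[2][0]=-4
  eliminate (3,0): mult=-2, new row 3: (0, 6, -8, 16); set L[3][0]=-2
k=1: U[1][1]=-3
  eliminate (2,1): mult=4, new row 2: (0, 0, -2, 3); set L[2][1]=4
  eliminate (3,1): mult=-2, new row 3: (0, 0, -8, 14); set L[3][1]=-2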